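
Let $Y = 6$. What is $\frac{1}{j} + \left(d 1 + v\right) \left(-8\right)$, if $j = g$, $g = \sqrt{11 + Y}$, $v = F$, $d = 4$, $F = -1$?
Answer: $-24 + \frac{\sqrt{17}}{17} \approx -23.757$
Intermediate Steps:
$v = -1$
$g = \sqrt{17}$ ($g = \sqrt{11 + 6} = \sqrt{17} \approx 4.1231$)
$j = \sqrt{17} \approx 4.1231$
$\frac{1}{j} + \left(d 1 + v\right) \left(-8\right) = \frac{1}{\sqrt{17}} + \left(4 \cdot 1 - 1\right) \left(-8\right) = \frac{\sqrt{17}}{17} + \left(4 - 1\right) \left(-8\right) = \frac{\sqrt{17}}{17} + 3 \left(-8\right) = \frac{\sqrt{17}}{17} - 24 = -24 + \frac{\sqrt{17}}{17}$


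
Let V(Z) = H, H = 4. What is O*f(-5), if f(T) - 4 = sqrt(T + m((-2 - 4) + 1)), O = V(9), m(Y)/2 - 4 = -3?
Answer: 16 + 4*I*sqrt(3) ≈ 16.0 + 6.9282*I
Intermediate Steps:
m(Y) = 2 (m(Y) = 8 + 2*(-3) = 8 - 6 = 2)
V(Z) = 4
O = 4
f(T) = 4 + sqrt(2 + T) (f(T) = 4 + sqrt(T + 2) = 4 + sqrt(2 + T))
O*f(-5) = 4*(4 + sqrt(2 - 5)) = 4*(4 + sqrt(-3)) = 4*(4 + I*sqrt(3)) = 16 + 4*I*sqrt(3)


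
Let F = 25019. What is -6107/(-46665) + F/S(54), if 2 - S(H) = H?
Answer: -1167194071/2426580 ≈ -481.00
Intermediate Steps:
S(H) = 2 - H
-6107/(-46665) + F/S(54) = -6107/(-46665) + 25019/(2 - 1*54) = -6107*(-1/46665) + 25019/(2 - 54) = 6107/46665 + 25019/(-52) = 6107/46665 + 25019*(-1/52) = 6107/46665 - 25019/52 = -1167194071/2426580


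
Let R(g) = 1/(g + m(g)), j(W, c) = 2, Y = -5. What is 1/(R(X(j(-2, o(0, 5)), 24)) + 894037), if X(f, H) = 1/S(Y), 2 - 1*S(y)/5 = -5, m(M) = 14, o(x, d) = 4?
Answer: 491/438972202 ≈ 1.1185e-6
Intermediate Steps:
S(y) = 35 (S(y) = 10 - 5*(-5) = 10 + 25 = 35)
X(f, H) = 1/35
R(g) = 1/(14 + g) (R(g) = 1/(g + 14) = 1/(14 + g))
1/(R(X(j(-2, o(0, 5)), 24)) + 894037) = 1/(1/(14 + 1/35) + 894037) = 1/(1/(491/35) + 894037) = 1/(35/491 + 894037) = 1/(438972202/491) = 491/438972202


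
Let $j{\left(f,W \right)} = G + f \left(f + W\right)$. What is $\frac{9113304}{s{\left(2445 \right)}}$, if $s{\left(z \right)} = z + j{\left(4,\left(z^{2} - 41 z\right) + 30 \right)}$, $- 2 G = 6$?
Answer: $\frac{4556652}{11756849} \approx 0.38757$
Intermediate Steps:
$G = -3$ ($G = \left(- \frac{1}{2}\right) 6 = -3$)
$j{\left(f,W \right)} = -3 + f \left(W + f\right)$ ($j{\left(f,W \right)} = -3 + f \left(f + W\right) = -3 + f \left(W + f\right)$)
$s{\left(z \right)} = 133 - 163 z + 4 z^{2}$ ($s{\left(z \right)} = z + \left(-3 + 4^{2} + \left(\left(z^{2} - 41 z\right) + 30\right) 4\right) = z + \left(-3 + 16 + \left(30 + z^{2} - 41 z\right) 4\right) = z + \left(-3 + 16 + \left(120 - 164 z + 4 z^{2}\right)\right) = z + \left(133 - 164 z + 4 z^{2}\right) = 133 - 163 z + 4 z^{2}$)
$\frac{9113304}{s{\left(2445 \right)}} = \frac{9113304}{133 - 398535 + 4 \cdot 2445^{2}} = \frac{9113304}{133 - 398535 + 4 \cdot 5978025} = \frac{9113304}{133 - 398535 + 23912100} = \frac{9113304}{23513698} = 9113304 \cdot \frac{1}{23513698} = \frac{4556652}{11756849}$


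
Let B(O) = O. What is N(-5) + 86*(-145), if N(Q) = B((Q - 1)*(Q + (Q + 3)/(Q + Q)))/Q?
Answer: -311894/25 ≈ -12476.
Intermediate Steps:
N(Q) = (-1 + Q)*(Q + (3 + Q)/(2*Q))/Q (N(Q) = ((Q - 1)*(Q + (Q + 3)/(Q + Q)))/Q = ((-1 + Q)*(Q + (3 + Q)/((2*Q))))/Q = ((-1 + Q)*(Q + (3 + Q)*(1/(2*Q))))/Q = ((-1 + Q)*(Q + (3 + Q)/(2*Q)))/Q = (-1 + Q)*(Q + (3 + Q)/(2*Q))/Q)
N(-5) + 86*(-145) = (-½ - 5 + 1/(-5) - 3/2/(-5)²) + 86*(-145) = (-½ - 5 - ⅕ - 3/2*1/25) - 12470 = (-½ - 5 - ⅕ - 3/50) - 12470 = -144/25 - 12470 = -311894/25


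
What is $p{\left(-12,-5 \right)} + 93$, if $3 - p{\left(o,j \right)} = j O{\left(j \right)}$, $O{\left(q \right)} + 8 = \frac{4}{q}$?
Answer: $52$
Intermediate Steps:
$O{\left(q \right)} = -8 + \frac{4}{q}$
$p{\left(o,j \right)} = 3 - j \left(-8 + \frac{4}{j}\right)$
$p{\left(-12,-5 \right)} + 93 = \left(-1 + 8 \left(-5\right)\right) + 93 = \left(-1 - 40\right) + 93 = -41 + 93 = 52$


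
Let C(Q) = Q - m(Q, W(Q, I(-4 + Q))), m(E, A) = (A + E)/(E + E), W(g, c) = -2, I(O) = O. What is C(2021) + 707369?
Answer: 2867352361/4042 ≈ 7.0939e+5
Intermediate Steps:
m(E, A) = (A + E)/(2*E) (m(E, A) = (A + E)/((2*E)) = (A + E)*(1/(2*E)) = (A + E)/(2*E))
C(Q) = Q - (-2 + Q)/(2*Q)
C(2021) + 707369 = (-½ + 2021 + 1/2021) + 707369 = 8166863/4042 + 707369 = 2867352361/4042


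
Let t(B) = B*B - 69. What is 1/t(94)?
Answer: 1/8767 ≈ 0.00011406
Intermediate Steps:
t(B) = -69 + B² (t(B) = B² - 69 = -69 + B²)
1/t(94) = 1/(-69 + 94²) = 1/(-69 + 8836) = 1/8767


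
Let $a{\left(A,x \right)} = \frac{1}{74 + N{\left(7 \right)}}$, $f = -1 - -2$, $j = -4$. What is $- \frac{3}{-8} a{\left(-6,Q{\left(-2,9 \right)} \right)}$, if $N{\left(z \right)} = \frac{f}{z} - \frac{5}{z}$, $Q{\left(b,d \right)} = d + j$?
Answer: $\frac{21}{4112} \approx 0.005107$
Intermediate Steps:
$f = 1$ ($f = -1 + 2 = 1$)
$Q{\left(b,d \right)} = -4 + d$ ($Q{\left(b,d \right)} = d - 4 = -4 + d$)
$N{\left(z \right)} = - \frac{4}{z}$ ($N{\left(z \right)} = 1 \frac{1}{z} - \frac{5}{z} = \frac{1}{z} - \frac{5}{z} = - \frac{4}{z}$)
$a{\left(A,x \right)} = \frac{7}{514}$ ($a{\left(A,x \right)} = \frac{1}{74 - \frac{4}{7}} = \frac{1}{\frac{514}{7}} = \frac{7}{514}$)
$- \frac{3}{-8} a{\left(-6,Q{\left(-2,9 \right)} \right)} = - \frac{3}{-8} \cdot \frac{7}{514} = \left(-3\right) \left(- \frac{1}{8}\right) \frac{7}{514} = \frac{3}{8} \cdot \frac{7}{514} = \frac{21}{4112}$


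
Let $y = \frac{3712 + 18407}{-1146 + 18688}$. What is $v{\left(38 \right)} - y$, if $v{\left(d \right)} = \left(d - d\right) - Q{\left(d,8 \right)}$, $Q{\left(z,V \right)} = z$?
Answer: $- \frac{688715}{17542} \approx -39.261$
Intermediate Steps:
$y = \frac{22119}{17542} \approx 1.2609$
$v{\left(d \right)} = - d$ ($v{\left(d \right)} = \left(d - d\right) - d = 0 - d = - d$)
$v{\left(38 \right)} - y = \left(-1\right) 38 - \frac{22119}{17542} = -38 - \frac{22119}{17542} = - \frac{688715}{17542}$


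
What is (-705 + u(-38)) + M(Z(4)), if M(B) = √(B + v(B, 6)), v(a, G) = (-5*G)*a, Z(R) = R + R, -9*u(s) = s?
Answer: -6307/9 + 2*I*√58 ≈ -700.78 + 15.232*I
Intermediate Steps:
u(s) = -s/9
Z(R) = 2*R
v(a, G) = -5*G*a
M(B) = √29*√(-B) (M(B) = √(B - 5*6*B) = √(B - 30*B) = √(-29*B) = √29*√(-B))
(-705 + u(-38)) + M(Z(4)) = (-705 - ⅑*(-38)) + √29*√(-2*4) = (-705 + 38/9) + √29*√(-1*8) = -6307/9 + √29*√(-8) = -6307/9 + √29*(2*I*√2) = -6307/9 + 2*I*√58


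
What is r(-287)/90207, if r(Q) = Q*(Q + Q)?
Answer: 164738/90207 ≈ 1.8262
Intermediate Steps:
r(Q) = 2*Q² (r(Q) = Q*(2*Q) = 2*Q²)
r(-287)/90207 = (2*(-287)²)/90207 = (2*82369)*(1/90207) = 164738*(1/90207) = 164738/90207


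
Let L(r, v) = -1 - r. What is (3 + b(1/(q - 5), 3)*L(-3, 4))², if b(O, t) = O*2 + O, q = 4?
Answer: 9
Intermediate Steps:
b(O, t) = 3*O (b(O, t) = 2*O + O = 3*O)
(3 + b(1/(q - 5), 3)*L(-3, 4))² = (3 + (3/(4 - 5))*(-1 - 1*(-3)))² = (3 + (3/(-1))*(-1 + 3))² = (3 + (3*(-1))*2)² = (3 - 3*2)² = (3 - 6)² = (-3)² = 9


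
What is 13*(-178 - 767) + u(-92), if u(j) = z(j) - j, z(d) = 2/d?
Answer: -560879/46 ≈ -12193.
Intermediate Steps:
u(j) = -j + 2/j (u(j) = 2/j - j = -j + 2/j)
13*(-178 - 767) + u(-92) = 13*(-178 - 767) + (-1*(-92) + 2/(-92)) = 13*(-945) + (92 + 2*(-1/92)) = -12285 + (92 - 1/46) = -12285 + 4231/46 = -560879/46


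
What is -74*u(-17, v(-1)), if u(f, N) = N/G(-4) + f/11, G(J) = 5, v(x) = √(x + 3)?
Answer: 1258/11 - 74*√2/5 ≈ 93.433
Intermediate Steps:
v(x) = √(3 + x)
u(f, N) = N/5 + f/11
-74*u(-17, v(-1)) = -74*(√(3 - 1)/5 + (1/11)*(-17)) = -74*(√2/5 - 17/11) = -74*(-17/11 + √2/5) = 1258/11 - 74*√2/5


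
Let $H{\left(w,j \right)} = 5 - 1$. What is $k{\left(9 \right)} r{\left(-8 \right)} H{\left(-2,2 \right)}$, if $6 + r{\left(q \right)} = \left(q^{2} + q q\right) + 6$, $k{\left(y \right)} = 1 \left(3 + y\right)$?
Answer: $6144$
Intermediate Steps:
$k{\left(y \right)} = 3 + y$
$H{\left(w,j \right)} = 4$ ($H{\left(w,j \right)} = 5 - 1 = 4$)
$r{\left(q \right)} = 2 q^{2}$ ($r{\left(q \right)} = -6 + \left(\left(q^{2} + q q\right) + 6\right) = -6 + \left(\left(q^{2} + q^{2}\right) + 6\right) = -6 + \left(2 q^{2} + 6\right) = -6 + \left(6 + 2 q^{2}\right) = 2 q^{2}$)
$k{\left(9 \right)} r{\left(-8 \right)} H{\left(-2,2 \right)} = \left(3 + 9\right) 2 \left(-8\right)^{2} \cdot 4 = 12 \cdot 2 \cdot 64 \cdot 4 = 12 \cdot 128 \cdot 4 = 1536 \cdot 4 = 6144$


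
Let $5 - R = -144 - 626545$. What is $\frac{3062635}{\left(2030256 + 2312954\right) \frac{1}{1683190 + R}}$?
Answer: $\frac{707433158434}{434321} \approx 1.6288 \cdot 10^{6}$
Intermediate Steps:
$R = 626694$ ($R = 5 - \left(-144 - 626545\right) = 5 - -626689 = 5 + 626689 = 626694$)
$\frac{3062635}{\left(2030256 + 2312954\right) \frac{1}{1683190 + R}} = \frac{3062635}{\left(2030256 + 2312954\right) \frac{1}{1683190 + 626694}} = \frac{3062635}{4343210 \cdot \frac{1}{2309884}} = \frac{3062635}{\frac{2171605}{1154942}} = 3062635 \cdot \frac{1154942}{2171605} = \frac{707433158434}{434321}$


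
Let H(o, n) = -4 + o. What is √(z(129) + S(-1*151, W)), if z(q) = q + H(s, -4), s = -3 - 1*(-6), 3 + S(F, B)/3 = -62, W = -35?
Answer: I*√67 ≈ 8.1853*I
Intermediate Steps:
S(F, B) = -195 (S(F, B) = -9 + 3*(-62) = -9 - 186 = -195)
s = 3 (s = -3 + 6 = 3)
z(q) = -1 + q (z(q) = q + (-4 + 3) = q - 1 = -1 + q)
√(z(129) + S(-1*151, W)) = √((-1 + 129) - 195) = √(128 - 195) = √(-67) = I*√67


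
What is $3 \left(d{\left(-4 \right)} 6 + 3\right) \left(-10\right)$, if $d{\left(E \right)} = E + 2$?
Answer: $270$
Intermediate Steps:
$d{\left(E \right)} = 2 + E$
$3 \left(d{\left(-4 \right)} 6 + 3\right) \left(-10\right) = 3 \left(\left(2 - 4\right) 6 + 3\right) \left(-10\right) = 3 \left(\left(-2\right) 6 + 3\right) \left(-10\right) = 3 \left(-12 + 3\right) \left(-10\right) = 3 \left(-9\right) \left(-10\right) = \left(-27\right) \left(-10\right) = 270$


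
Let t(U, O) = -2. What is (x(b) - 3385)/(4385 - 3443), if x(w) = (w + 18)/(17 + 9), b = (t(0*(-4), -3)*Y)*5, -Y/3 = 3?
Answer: -43951/12246 ≈ -3.5890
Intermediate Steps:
Y = -9 (Y = -3*3 = -9)
b = 90 (b = -2*(-9)*5 = 18*5 = 90)
x(w) = 9/13 + w/26 (x(w) = (18 + w)/26 = (18 + w)*(1/26) = 9/13 + w/26)
(x(b) - 3385)/(4385 - 3443) = ((9/13 + (1/26)*90) - 3385)/(4385 - 3443) = ((9/13 + 45/13) - 3385)/942 = (54/13 - 3385)*(1/942) = -43951/13*1/942 = -43951/12246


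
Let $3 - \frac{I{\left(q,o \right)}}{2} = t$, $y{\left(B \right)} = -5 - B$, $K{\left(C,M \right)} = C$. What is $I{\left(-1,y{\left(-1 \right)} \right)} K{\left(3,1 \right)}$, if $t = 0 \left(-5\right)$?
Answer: $18$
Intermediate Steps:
$t = 0$
$I{\left(q,o \right)} = 6$ ($I{\left(q,o \right)} = 6 - 0 = 6 + 0 = 6$)
$I{\left(-1,y{\left(-1 \right)} \right)} K{\left(3,1 \right)} = 6 \cdot 3 = 18$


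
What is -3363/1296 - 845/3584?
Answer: -273919/96768 ≈ -2.8307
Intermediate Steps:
-3363/1296 - 845/3584 = -3363*1/1296 - 845*1/3584 = -1121/432 - 845/3584 = -273919/96768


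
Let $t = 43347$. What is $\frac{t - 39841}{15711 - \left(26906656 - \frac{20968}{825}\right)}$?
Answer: $- \frac{2892450}{22185008657} \approx -0.00013038$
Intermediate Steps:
$\frac{t - 39841}{15711 - \left(26906656 - \frac{20968}{825}\right)} = \frac{43347 - 39841}{15711 - \left(26906656 - \frac{20968}{825}\right)} = \frac{3506}{15711 - \left(- \frac{20968}{825} + 17008 \frac{1}{\frac{1}{1582}}\right)} = \frac{3506}{15711 + \left(\frac{20968}{825} - 26906656\right)} = \frac{3506}{15711 - \frac{22197970232}{825}} = \frac{3506}{- \frac{22185008657}{825}} = 3506 \left(- \frac{825}{22185008657}\right) = - \frac{2892450}{22185008657}$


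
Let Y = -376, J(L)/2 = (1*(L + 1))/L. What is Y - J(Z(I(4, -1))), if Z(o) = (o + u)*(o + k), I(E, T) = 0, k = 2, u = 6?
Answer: -2269/6 ≈ -378.17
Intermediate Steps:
Z(o) = (2 + o)*(6 + o) (Z(o) = (o + 6)*(o + 2) = (6 + o)*(2 + o) = (2 + o)*(6 + o))
J(L) = 2*(1 + L)/L (J(L) = 2*((1*(L + 1))/L) = 2*((1*(1 + L))/L) = 2*((1 + L)/L) = 2*(1 + L)/L)
Y - J(Z(I(4, -1))) = -376 - (2 + 2/(12 + 0² + 8*0)) = -376 - (2 + 2/(12 + 0 + 0)) = -376 - (2 + 2/12) = -376 - (2 + 2*(1/12)) = -376 - (2 + ⅙) = -376 - 1*13/6 = -376 - 13/6 = -2269/6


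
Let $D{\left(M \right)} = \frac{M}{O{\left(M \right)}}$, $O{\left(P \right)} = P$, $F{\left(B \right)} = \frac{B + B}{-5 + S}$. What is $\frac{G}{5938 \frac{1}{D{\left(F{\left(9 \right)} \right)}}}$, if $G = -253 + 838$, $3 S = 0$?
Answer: $\frac{585}{5938} \approx 0.098518$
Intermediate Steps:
$S = 0$ ($S = \frac{1}{3} \cdot 0 = 0$)
$G = 585$
$F{\left(B \right)} = - \frac{2 B}{5}$ ($F{\left(B \right)} = \frac{B + B}{-5 + 0} = \frac{2 B}{-5} = 2 B \left(- \frac{1}{5}\right) = - \frac{2 B}{5}$)
$D{\left(M \right)} = 1$ ($D{\left(M \right)} = \frac{M}{M} = 1$)
$\frac{G}{5938 \frac{1}{D{\left(F{\left(9 \right)} \right)}}} = \frac{585}{5938 \cdot 1^{-1}} = \frac{585}{5938 \cdot 1} = \frac{585}{5938}$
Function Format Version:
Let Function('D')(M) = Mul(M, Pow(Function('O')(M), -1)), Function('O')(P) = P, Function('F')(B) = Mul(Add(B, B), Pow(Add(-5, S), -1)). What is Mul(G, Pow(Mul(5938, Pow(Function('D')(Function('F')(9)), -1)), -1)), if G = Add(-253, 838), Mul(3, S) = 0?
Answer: Rational(585, 5938) ≈ 0.098518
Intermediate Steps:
S = 0 (S = Mul(Rational(1, 3), 0) = 0)
G = 585
Function('F')(B) = Mul(Rational(-2, 5), B) (Function('F')(B) = Mul(Add(B, B), Pow(Add(-5, 0), -1)) = Mul(Mul(2, B), Pow(-5, -1)) = Mul(Mul(2, B), Rational(-1, 5)) = Mul(Rational(-2, 5), B))
Function('D')(M) = 1 (Function('D')(M) = Mul(M, Pow(M, -1)) = 1)
Mul(G, Pow(Mul(5938, Pow(Function('D')(Function('F')(9)), -1)), -1)) = Mul(585, Pow(Mul(5938, Pow(1, -1)), -1)) = Mul(585, Pow(Mul(5938, 1), -1)) = Mul(585, Pow(5938, -1)) = Mul(585, Rational(1, 5938)) = Rational(585, 5938)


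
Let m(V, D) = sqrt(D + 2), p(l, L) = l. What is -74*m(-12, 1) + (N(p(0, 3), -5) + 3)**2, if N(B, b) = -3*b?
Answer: 324 - 74*sqrt(3) ≈ 195.83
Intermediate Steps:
m(V, D) = sqrt(2 + D)
-74*m(-12, 1) + (N(p(0, 3), -5) + 3)**2 = -74*sqrt(2 + 1) + (-3*(-5) + 3)**2 = -74*sqrt(3) + (15 + 3)**2 = -74*sqrt(3) + 18**2 = -74*sqrt(3) + 324 = 324 - 74*sqrt(3)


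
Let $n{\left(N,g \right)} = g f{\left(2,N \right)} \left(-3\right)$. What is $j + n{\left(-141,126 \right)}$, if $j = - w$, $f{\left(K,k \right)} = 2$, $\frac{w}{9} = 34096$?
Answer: $-307620$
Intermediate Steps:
$w = 306864$ ($w = 9 \cdot 34096 = 306864$)
$j = -306864$ ($j = \left(-1\right) 306864 = -306864$)
$n{\left(N,g \right)} = - 6 g$ ($n{\left(N,g \right)} = g 2 \left(-3\right) = 2 g \left(-3\right) = - 6 g$)
$j + n{\left(-141,126 \right)} = -306864 - 756 = -307620$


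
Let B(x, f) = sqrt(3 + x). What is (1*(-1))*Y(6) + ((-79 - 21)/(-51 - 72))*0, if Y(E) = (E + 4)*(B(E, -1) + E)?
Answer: -90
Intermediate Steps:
Y(E) = (4 + E)*(E + sqrt(3 + E)) (Y(E) = (E + 4)*(sqrt(3 + E) + E) = (4 + E)*(E + sqrt(3 + E)))
(1*(-1))*Y(6) + ((-79 - 21)/(-51 - 72))*0 = (1*(-1))*(6**2 + 4*6 + 4*sqrt(3 + 6) + 6*sqrt(3 + 6)) + ((-79 - 21)/(-51 - 72))*0 = -(36 + 24 + 4*sqrt(9) + 6*sqrt(9)) - 100/(-123)*0 = -(36 + 24 + 4*3 + 6*3) - 100*(-1/123)*0 = -(36 + 24 + 12 + 18) + (100/123)*0 = -1*90 + 0 = -90 + 0 = -90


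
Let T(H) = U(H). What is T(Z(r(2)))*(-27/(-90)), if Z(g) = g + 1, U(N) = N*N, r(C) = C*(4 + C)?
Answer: 507/10 ≈ 50.700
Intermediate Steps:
U(N) = N²
Z(g) = 1 + g
T(H) = H²
T(Z(r(2)))*(-27/(-90)) = (1 + 2*(4 + 2))²*(-27/(-90)) = (1 + 2*6)²*(-27*(-1/90)) = (1 + 12)²*(3/10) = 13²*(3/10) = 169*(3/10) = 507/10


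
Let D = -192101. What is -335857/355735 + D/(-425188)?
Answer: -74465316881/151254253180 ≈ -0.49232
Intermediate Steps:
-335857/355735 + D/(-425188) = -335857/355735 - 192101/(-425188) = -335857*1/355735 - 192101*(-1/425188) = -335857/355735 + 192101/425188 = -74465316881/151254253180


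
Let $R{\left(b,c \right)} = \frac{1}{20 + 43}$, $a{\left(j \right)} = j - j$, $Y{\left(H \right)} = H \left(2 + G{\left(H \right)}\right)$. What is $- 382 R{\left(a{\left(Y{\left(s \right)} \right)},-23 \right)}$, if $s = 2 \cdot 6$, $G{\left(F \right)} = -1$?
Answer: $- \frac{382}{63} \approx -6.0635$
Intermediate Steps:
$s = 12$
$Y{\left(H \right)} = H$ ($Y{\left(H \right)} = H \left(2 - 1\right) = H 1 = H$)
$a{\left(j \right)} = 0$
$R{\left(b,c \right)} = \frac{1}{63}$
$- 382 R{\left(a{\left(Y{\left(s \right)} \right)},-23 \right)} = \left(-382\right) \frac{1}{63} = - \frac{382}{63}$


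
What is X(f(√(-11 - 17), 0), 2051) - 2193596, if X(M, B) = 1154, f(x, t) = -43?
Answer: -2192442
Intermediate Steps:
X(f(√(-11 - 17), 0), 2051) - 2193596 = 1154 - 2193596 = -2192442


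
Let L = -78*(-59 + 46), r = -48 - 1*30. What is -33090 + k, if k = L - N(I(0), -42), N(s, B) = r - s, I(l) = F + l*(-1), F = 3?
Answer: -31995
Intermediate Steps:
r = -78 (r = -48 - 30 = -78)
I(l) = 3 - l (I(l) = 3 + l*(-1) = 3 - l)
L = 1014 (L = -78*(-13) = 1014)
N(s, B) = -78 - s
k = 1095 (k = 1014 - (-78 - (3 - 1*0)) = 1014 - (-78 - (3 + 0)) = 1014 - (-78 - 1*3) = 1014 - (-78 - 3) = 1014 - 1*(-81) = 1014 + 81 = 1095)
-33090 + k = -33090 + 1095 = -31995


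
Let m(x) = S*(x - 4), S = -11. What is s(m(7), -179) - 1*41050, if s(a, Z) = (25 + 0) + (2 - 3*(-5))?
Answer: -41008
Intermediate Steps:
m(x) = 44 - 11*x (m(x) = -11*(x - 4) = -11*(-4 + x) = 44 - 11*x)
s(a, Z) = 42 (s(a, Z) = 25 + (2 + 15) = 25 + 17 = 42)
s(m(7), -179) - 1*41050 = 42 - 1*41050 = 42 - 41050 = -41008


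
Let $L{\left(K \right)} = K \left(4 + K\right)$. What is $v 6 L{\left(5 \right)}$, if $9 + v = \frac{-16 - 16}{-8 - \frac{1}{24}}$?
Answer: $- \frac{261630}{193} \approx -1355.6$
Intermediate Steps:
$v = - \frac{969}{193}$ ($v = -9 + \frac{-16 - 16}{-8 - \frac{1}{24}} = -9 - \frac{32}{-8 - \frac{1}{24}} = -9 - \frac{32}{- \frac{193}{24}} = -9 - - \frac{768}{193} = -9 + \frac{768}{193} = - \frac{969}{193} \approx -5.0207$)
$v 6 L{\left(5 \right)} = \left(- \frac{969}{193}\right) 6 \cdot 5 \left(4 + 5\right) = - \frac{5814 \cdot 5 \cdot 9}{193} = \left(- \frac{5814}{193}\right) 45 = - \frac{261630}{193}$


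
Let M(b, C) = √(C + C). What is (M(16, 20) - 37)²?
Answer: 1409 - 148*√10 ≈ 940.98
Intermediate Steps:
M(b, C) = √2*√C (M(b, C) = √(2*C) = √2*√C)
(M(16, 20) - 37)² = (√2*√20 - 37)² = (√2*(2*√5) - 37)² = (2*√10 - 37)² = (-37 + 2*√10)²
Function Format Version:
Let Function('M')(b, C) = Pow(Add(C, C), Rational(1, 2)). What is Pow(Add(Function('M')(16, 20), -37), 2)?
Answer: Add(1409, Mul(-148, Pow(10, Rational(1, 2)))) ≈ 940.98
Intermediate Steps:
Function('M')(b, C) = Mul(Pow(2, Rational(1, 2)), Pow(C, Rational(1, 2))) (Function('M')(b, C) = Pow(Mul(2, C), Rational(1, 2)) = Mul(Pow(2, Rational(1, 2)), Pow(C, Rational(1, 2))))
Pow(Add(Function('M')(16, 20), -37), 2) = Pow(Add(Mul(Pow(2, Rational(1, 2)), Pow(20, Rational(1, 2))), -37), 2) = Pow(Add(Mul(Pow(2, Rational(1, 2)), Mul(2, Pow(5, Rational(1, 2)))), -37), 2) = Pow(Add(Mul(2, Pow(10, Rational(1, 2))), -37), 2) = Pow(Add(-37, Mul(2, Pow(10, Rational(1, 2)))), 2)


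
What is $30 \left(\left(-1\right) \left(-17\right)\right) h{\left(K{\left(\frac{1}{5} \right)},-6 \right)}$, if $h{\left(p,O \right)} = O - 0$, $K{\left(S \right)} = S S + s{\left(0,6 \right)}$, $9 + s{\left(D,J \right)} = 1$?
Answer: $-3060$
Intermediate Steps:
$s{\left(D,J \right)} = -8$ ($s{\left(D,J \right)} = -9 + 1 = -8$)
$K{\left(S \right)} = -8 + S^{2}$ ($K{\left(S \right)} = S S - 8 = S^{2} - 8 = -8 + S^{2}$)
$h{\left(p,O \right)} = O$ ($h{\left(p,O \right)} = O + 0 = O$)
$30 \left(\left(-1\right) \left(-17\right)\right) h{\left(K{\left(\frac{1}{5} \right)},-6 \right)} = 30 \left(\left(-1\right) \left(-17\right)\right) \left(-6\right) = 30 \cdot 17 \left(-6\right) = 510 \left(-6\right) = -3060$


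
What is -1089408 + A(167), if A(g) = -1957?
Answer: -1091365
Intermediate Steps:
-1089408 + A(167) = -1089408 - 1957 = -1091365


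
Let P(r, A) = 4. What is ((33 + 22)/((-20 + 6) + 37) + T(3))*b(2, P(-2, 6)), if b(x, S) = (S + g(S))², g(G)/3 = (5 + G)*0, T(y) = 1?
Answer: 1248/23 ≈ 54.261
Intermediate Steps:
g(G) = 0 (g(G) = 3*((5 + G)*0) = 3*0 = 0)
b(x, S) = S² (b(x, S) = (S + 0)² = S²)
((33 + 22)/((-20 + 6) + 37) + T(3))*b(2, P(-2, 6)) = ((33 + 22)/((-20 + 6) + 37) + 1)*4² = (55/(-14 + 37) + 1)*16 = (55/23 + 1)*16 = (78/23)*16 = 1248/23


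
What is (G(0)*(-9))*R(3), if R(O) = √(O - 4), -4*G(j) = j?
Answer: 0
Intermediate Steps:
G(j) = -j/4
R(O) = √(-4 + O)
(G(0)*(-9))*R(3) = (-¼*0*(-9))*√(-4 + 3) = (0*(-9))*√(-1) = 0*I = 0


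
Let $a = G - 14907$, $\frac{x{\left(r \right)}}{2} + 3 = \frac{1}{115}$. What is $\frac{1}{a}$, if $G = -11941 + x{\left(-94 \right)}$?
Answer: $- \frac{115}{3088208} \approx -3.7238 \cdot 10^{-5}$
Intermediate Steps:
$x{\left(r \right)} = - \frac{688}{115}$ ($x{\left(r \right)} = -6 + \frac{2}{115} = - \frac{688}{115}$)
$G = - \frac{1373903}{115}$ ($G = -11941 - \frac{688}{115} = - \frac{1373903}{115} \approx -11947.0$)
$a = - \frac{3088208}{115}$ ($a = - \frac{1373903}{115} - 14907 = - \frac{3088208}{115} \approx -26854.0$)
$\frac{1}{a} = \frac{1}{- \frac{3088208}{115}} = - \frac{115}{3088208}$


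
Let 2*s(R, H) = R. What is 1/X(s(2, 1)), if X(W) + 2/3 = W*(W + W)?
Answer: ¾ ≈ 0.75000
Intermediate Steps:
s(R, H) = R/2
X(W) = -⅔ + 2*W² (X(W) = -⅔ + W*(W + W) = -⅔ + W*(2*W) = -⅔ + 2*W²)
1/X(s(2, 1)) = 1/(-⅔ + 2*((½)*2)²) = 1/(-⅔ + 2*1²) = 1/(-⅔ + 2*1) = 1/(-⅔ + 2) = 1/(4/3) = ¾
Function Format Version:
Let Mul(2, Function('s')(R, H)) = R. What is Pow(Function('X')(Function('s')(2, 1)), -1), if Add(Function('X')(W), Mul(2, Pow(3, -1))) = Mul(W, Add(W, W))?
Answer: Rational(3, 4) ≈ 0.75000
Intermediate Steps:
Function('s')(R, H) = Mul(Rational(1, 2), R)
Function('X')(W) = Add(Rational(-2, 3), Mul(2, Pow(W, 2))) (Function('X')(W) = Add(Rational(-2, 3), Mul(W, Add(W, W))) = Add(Rational(-2, 3), Mul(W, Mul(2, W))) = Add(Rational(-2, 3), Mul(2, Pow(W, 2))))
Pow(Function('X')(Function('s')(2, 1)), -1) = Pow(Add(Rational(-2, 3), Mul(2, Pow(Mul(Rational(1, 2), 2), 2))), -1) = Pow(Add(Rational(-2, 3), Mul(2, Pow(1, 2))), -1) = Pow(Add(Rational(-2, 3), Mul(2, 1)), -1) = Pow(Add(Rational(-2, 3), 2), -1) = Pow(Rational(4, 3), -1) = Rational(3, 4)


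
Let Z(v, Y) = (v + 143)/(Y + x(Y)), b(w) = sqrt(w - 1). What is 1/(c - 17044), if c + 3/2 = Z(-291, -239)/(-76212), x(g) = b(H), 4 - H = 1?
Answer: -1413764482970986038/24098322505969633081783 + 2819844*sqrt(2)/24098322505969633081783 ≈ -5.8667e-5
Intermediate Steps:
H = 3 (H = 4 - 1*1 = 4 - 1 = 3)
b(w) = sqrt(-1 + w)
x(g) = sqrt(2) (x(g) = sqrt(-1 + 3) = sqrt(2))
Z(v, Y) = (143 + v)/(Y + sqrt(2)) (Z(v, Y) = (v + 143)/(Y + sqrt(2)) = (143 + v)/(Y + sqrt(2)))
c = -3/2 + 37/(19053*(-239 + sqrt(2))) (c = -3/2 + ((143 - 291)/(-239 + sqrt(2)))/(-76212) = -3/2 + (-148/(-239 + sqrt(2)))*(-1/76212) = -3/2 - 148/(-239 + sqrt(2))*(-1/76212) = -3/2 + 37/(19053*(-239 + sqrt(2))) ≈ -1.5000)
1/(c - 17044) = 1/((-3264882607/2176576614 - 37*sqrt(2)/1088288307) - 17044) = 1/(-37100836691623/2176576614 - 37*sqrt(2)/1088288307)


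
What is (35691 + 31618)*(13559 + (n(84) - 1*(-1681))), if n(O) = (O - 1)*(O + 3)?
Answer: 1511827449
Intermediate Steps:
n(O) = (-1 + O)*(3 + O)
(35691 + 31618)*(13559 + (n(84) - 1*(-1681))) = (35691 + 31618)*(13559 + ((-3 + 84² + 2*84) - 1*(-1681))) = 67309*(13559 + ((-3 + 7056 + 168) + 1681)) = 67309*(13559 + (7221 + 1681)) = 67309*(13559 + 8902) = 67309*22461 = 1511827449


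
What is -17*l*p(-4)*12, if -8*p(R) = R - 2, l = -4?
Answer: 612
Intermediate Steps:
p(R) = ¼ - R/8 (p(R) = -(R - 2)/8 = -(-2 + R)/8 = ¼ - R/8)
-17*l*p(-4)*12 = -(-68)*(¼ - ⅛*(-4))*12 = -(-68)*(¼ + ½)*12 = -(-68)*3/4*12 = -17*(-3)*12 = 51*12 = 612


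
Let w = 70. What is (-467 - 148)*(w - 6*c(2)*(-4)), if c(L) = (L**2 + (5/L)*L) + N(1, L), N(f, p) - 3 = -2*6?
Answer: -43050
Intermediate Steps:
N(f, p) = -9 (N(f, p) = 3 - 2*6 = 3 - 12 = -9)
c(L) = -4 + L**2 (c(L) = (L**2 + (5/L)*L) - 9 = (L**2 + 5) - 9 = (5 + L**2) - 9 = -4 + L**2)
(-467 - 148)*(w - 6*c(2)*(-4)) = (-467 - 148)*(70 - 6*(-4 + 2**2)*(-4)) = -615*(70 - 6*(-4 + 4)*(-4)) = -615*(70 - 6*0*(-4)) = -615*(70 + 0*(-4)) = -615*(70 + 0) = -615*70 = -43050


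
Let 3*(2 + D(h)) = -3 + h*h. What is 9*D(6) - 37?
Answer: 44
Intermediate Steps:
D(h) = -3 + h²/3 (D(h) = -2 + (-3 + h*h)/3 = -2 + (-3 + h²)/3 = -2 + (-1 + h²/3) = -3 + h²/3)
9*D(6) - 37 = 9*(-3 + (⅓)*6²) - 37 = 9*(-3 + (⅓)*36) - 37 = 9*(-3 + 12) - 37 = 9*9 - 37 = 81 - 37 = 44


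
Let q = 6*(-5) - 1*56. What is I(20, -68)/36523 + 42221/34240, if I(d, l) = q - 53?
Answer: 1537278223/1250547520 ≈ 1.2293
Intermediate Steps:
q = -86 (q = -30 - 56 = -86)
I(d, l) = -139 (I(d, l) = -86 - 53 = -139)
I(20, -68)/36523 + 42221/34240 = -139/36523 + 42221/34240 = 1537278223/1250547520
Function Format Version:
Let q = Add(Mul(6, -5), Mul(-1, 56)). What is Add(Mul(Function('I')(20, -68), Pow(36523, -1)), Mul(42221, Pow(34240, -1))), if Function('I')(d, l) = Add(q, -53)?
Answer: Rational(1537278223, 1250547520) ≈ 1.2293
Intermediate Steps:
q = -86 (q = Add(-30, -56) = -86)
Function('I')(d, l) = -139 (Function('I')(d, l) = Add(-86, -53) = -139)
Add(Mul(Function('I')(20, -68), Pow(36523, -1)), Mul(42221, Pow(34240, -1))) = Add(Mul(-139, Pow(36523, -1)), Mul(42221, Pow(34240, -1))) = Add(Mul(-139, Rational(1, 36523)), Mul(42221, Rational(1, 34240))) = Add(Rational(-139, 36523), Rational(42221, 34240)) = Rational(1537278223, 1250547520)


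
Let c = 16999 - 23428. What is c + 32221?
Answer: 25792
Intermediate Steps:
c = -6429
c + 32221 = -6429 + 32221 = 25792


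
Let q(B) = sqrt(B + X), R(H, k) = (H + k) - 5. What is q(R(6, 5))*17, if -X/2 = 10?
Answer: 17*I*sqrt(14) ≈ 63.608*I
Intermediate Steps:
X = -20 (X = -2*10 = -20)
R(H, k) = -5 + H + k
q(B) = sqrt(-20 + B) (q(B) = sqrt(B - 20) = sqrt(-20 + B))
q(R(6, 5))*17 = sqrt(-20 + (-5 + 6 + 5))*17 = sqrt(-20 + 6)*17 = sqrt(-14)*17 = (I*sqrt(14))*17 = 17*I*sqrt(14)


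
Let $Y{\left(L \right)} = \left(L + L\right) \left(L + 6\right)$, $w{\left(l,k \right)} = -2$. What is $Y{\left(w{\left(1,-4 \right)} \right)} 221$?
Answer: $-3536$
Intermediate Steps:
$Y{\left(L \right)} = 2 L \left(6 + L\right)$
$Y{\left(w{\left(1,-4 \right)} \right)} 221 = 2 \left(-2\right) \left(6 - 2\right) 221 = 2 \left(-2\right) 4 \cdot 221 = \left(-16\right) 221 = -3536$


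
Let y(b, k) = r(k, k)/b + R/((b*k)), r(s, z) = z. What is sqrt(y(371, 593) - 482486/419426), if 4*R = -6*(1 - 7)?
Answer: 15*sqrt(86512794757661643)/6591069877 ≈ 0.66938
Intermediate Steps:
R = 9 (R = (-6*(1 - 7))/4 = (-6*(-6))/4 = (1/4)*36 = 9)
y(b, k) = k/b + 9/(b*k) (y(b, k) = k/b + 9/((b*k)) = k/b + 9*(1/(b*k)) = k/b + 9/(b*k))
sqrt(y(371, 593) - 482486/419426) = sqrt((9 + 593**2)/(371*593) - 482486/419426) = sqrt((1/371)*(1/593)*(9 + 351649) - 482486*1/419426) = sqrt((1/371)*(1/593)*351658 - 241243/209713) = sqrt(351658/220003 - 241243/209713) = sqrt(2953295775/6591069877) = 15*sqrt(86512794757661643)/6591069877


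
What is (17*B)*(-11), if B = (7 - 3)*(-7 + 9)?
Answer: -1496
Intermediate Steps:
B = 8 (B = 4*2 = 8)
(17*B)*(-11) = (17*8)*(-11) = 136*(-11) = -1496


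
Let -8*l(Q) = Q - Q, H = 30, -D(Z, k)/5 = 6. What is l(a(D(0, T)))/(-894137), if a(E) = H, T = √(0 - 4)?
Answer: 0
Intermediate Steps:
T = 2*I (T = √(-4) = 2*I ≈ 2.0*I)
D(Z, k) = -30 (D(Z, k) = -5*6 = -30)
a(E) = 30
l(Q) = 0 (l(Q) = -(Q - Q)/8 = -⅛*0 = 0)
l(a(D(0, T)))/(-894137) = 0/(-894137) = 0*(-1/894137) = 0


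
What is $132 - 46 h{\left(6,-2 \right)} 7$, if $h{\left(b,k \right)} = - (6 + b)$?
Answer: $3996$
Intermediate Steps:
$h{\left(b,k \right)} = -6 - b$
$132 - 46 h{\left(6,-2 \right)} 7 = 132 - 46 \left(-6 - 6\right) 7 = 132 - 46 \left(\left(-12\right) 7\right) = 132 - -3864 = 132 + 3864 = 3996$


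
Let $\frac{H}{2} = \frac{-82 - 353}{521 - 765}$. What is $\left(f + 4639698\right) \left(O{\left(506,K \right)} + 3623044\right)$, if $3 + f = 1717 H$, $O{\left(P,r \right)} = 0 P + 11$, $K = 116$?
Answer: $\frac{2053510202187675}{122} \approx 1.6832 \cdot 10^{13}$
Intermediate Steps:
$H = \frac{435}{122}$ ($H = 2 \frac{-82 - 353}{521 - 765} = 2 \left(- \frac{435}{-244}\right) = 2 \left(\left(-435\right) \left(- \frac{1}{244}\right)\right) = 2 \cdot \frac{435}{244} = \frac{435}{122} \approx 3.5656$)
$O{\left(P,r \right)} = 11$ ($O{\left(P,r \right)} = 0 + 11 = 11$)
$f = \frac{746529}{122}$ ($f = -3 + 1717 \cdot \frac{435}{122} = -3 + \frac{746895}{122} = \frac{746529}{122} \approx 6119.1$)
$\left(f + 4639698\right) \left(O{\left(506,K \right)} + 3623044\right) = \left(\frac{746529}{122} + 4639698\right) \left(11 + 3623044\right) = \frac{566789685}{122} \cdot 3623055 = \frac{2053510202187675}{122}$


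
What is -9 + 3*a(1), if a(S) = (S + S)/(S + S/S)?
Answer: -6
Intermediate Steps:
a(S) = 2*S/(1 + S) (a(S) = (2*S)/(S + 1) = (2*S)/(1 + S) = 2*S/(1 + S))
-9 + 3*a(1) = -9 + 3*(2*1/(1 + 1)) = -9 + 3*(2*1/2) = -9 + 3*(2*1*(½)) = -9 + 3*1 = -9 + 3 = -6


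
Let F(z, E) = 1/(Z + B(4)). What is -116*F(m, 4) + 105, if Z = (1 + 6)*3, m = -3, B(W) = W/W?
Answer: 1097/11 ≈ 99.727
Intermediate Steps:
B(W) = 1
Z = 21 (Z = 7*3 = 21)
F(z, E) = 1/22 (F(z, E) = 1/(21 + 1) = 1/22)
-116*F(m, 4) + 105 = -116*1/22 + 105 = -58/11 + 105 = 1097/11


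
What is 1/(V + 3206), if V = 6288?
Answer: 1/9494 ≈ 0.00010533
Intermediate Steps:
1/(V + 3206) = 1/(6288 + 3206) = 1/9494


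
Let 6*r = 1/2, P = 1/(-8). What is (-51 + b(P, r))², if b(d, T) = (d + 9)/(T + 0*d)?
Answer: 12321/4 ≈ 3080.3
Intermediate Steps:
P = -⅛ ≈ -0.12500
r = 1/12 (r = (⅙)/2 = (⅙)*(½) = 1/12 ≈ 0.083333)
b(d, T) = (9 + d)/T (b(d, T) = (9 + d)/(T + 0) = (9 + d)/T)
(-51 + b(P, r))² = (-51 + (9 - ⅛)/(1/12))² = (-51 + 12*(71/8))² = (-51 + 213/2)² = (111/2)² = 12321/4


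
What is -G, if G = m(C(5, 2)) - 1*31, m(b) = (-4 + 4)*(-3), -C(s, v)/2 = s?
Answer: 31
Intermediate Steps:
C(s, v) = -2*s
m(b) = 0 (m(b) = 0*(-3) = 0)
G = -31 (G = 0 - 1*31 = 0 - 31 = -31)
-G = -1*(-31) = 31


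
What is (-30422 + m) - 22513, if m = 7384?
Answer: -45551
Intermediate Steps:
(-30422 + m) - 22513 = (-30422 + 7384) - 22513 = -23038 - 22513 = -45551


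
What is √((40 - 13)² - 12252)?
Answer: I*√11523 ≈ 107.35*I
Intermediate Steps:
√((40 - 13)² - 12252) = √(27² - 12252) = √(729 - 12252) = √(-11523) = I*√11523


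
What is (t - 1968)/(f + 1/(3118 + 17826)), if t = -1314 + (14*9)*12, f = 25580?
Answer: -12356960/178582507 ≈ -0.069195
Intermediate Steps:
t = 198 (t = -1314 + 126*12 = -1314 + 1512 = 198)
(t - 1968)/(f + 1/(3118 + 17826)) = (198 - 1968)/(25580 + 1/(3118 + 17826)) = -1770/(25580 + 1/20944) = -1770/535747521/20944 = -1770*20944/535747521 = -12356960/178582507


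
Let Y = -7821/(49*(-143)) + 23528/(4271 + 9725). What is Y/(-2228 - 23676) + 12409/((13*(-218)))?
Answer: -2119732218375/484098070736 ≈ -4.3787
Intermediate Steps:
Y = 6234623/2228863 (Y = -7821/(-7007) + 23528/13996 = -7821*(-1/7007) + 23528*(1/13996) = 711/637 + 5882/3499 = 6234623/2228863 ≈ 2.7972)
Y/(-2228 - 23676) + 12409/((13*(-218))) = 6234623/(2228863*(-2228 - 23676)) + 12409/((13*(-218))) = (6234623/2228863)/(-25904) + 12409/(-2834) = (6234623/2228863)*(-1/25904) + 12409*(-1/2834) = -6234623/57736467152 - 12409/2834 = -2119732218375/484098070736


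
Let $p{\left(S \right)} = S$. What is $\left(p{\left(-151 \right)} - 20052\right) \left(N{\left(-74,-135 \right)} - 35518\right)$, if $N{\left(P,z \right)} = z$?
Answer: $720297559$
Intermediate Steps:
$\left(p{\left(-151 \right)} - 20052\right) \left(N{\left(-74,-135 \right)} - 35518\right) = \left(-151 - 20052\right) \left(-135 - 35518\right) = \left(-20203\right) \left(-35653\right) = 720297559$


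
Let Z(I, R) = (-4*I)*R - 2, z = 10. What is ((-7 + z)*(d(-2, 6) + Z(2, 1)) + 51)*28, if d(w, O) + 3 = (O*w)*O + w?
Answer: -5880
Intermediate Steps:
d(w, O) = -3 + w + w*O² (d(w, O) = -3 + ((O*w)*O + w) = -3 + (w*O² + w) = -3 + (w + w*O²) = -3 + w + w*O²)
Z(I, R) = -2 - 4*I*R (Z(I, R) = -4*I*R - 2 = -2 - 4*I*R)
((-7 + z)*(d(-2, 6) + Z(2, 1)) + 51)*28 = ((-7 + 10)*((-3 - 2 - 2*6²) + (-2 - 4*2*1)) + 51)*28 = (3*((-3 - 2 - 2*36) + (-2 - 8)) + 51)*28 = (3*((-3 - 2 - 72) - 10) + 51)*28 = (3*(-77 - 10) + 51)*28 = (3*(-87) + 51)*28 = (-261 + 51)*28 = -210*28 = -5880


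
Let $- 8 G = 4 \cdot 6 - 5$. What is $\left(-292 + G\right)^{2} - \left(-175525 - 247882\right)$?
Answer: $\frac{32644073}{64} \approx 5.1006 \cdot 10^{5}$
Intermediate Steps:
$G = - \frac{19}{8}$ ($G = - \frac{4 \cdot 6 - 5}{8} = - \frac{24 - 5}{8} = \left(- \frac{1}{8}\right) 19 = - \frac{19}{8} \approx -2.375$)
$\left(-292 + G\right)^{2} - \left(-175525 - 247882\right) = \left(-292 - \frac{19}{8}\right)^{2} - \left(-175525 - 247882\right) = \left(- \frac{2355}{8}\right)^{2} - \left(-175525 - 247882\right) = \frac{5546025}{64} - -423407 = \frac{5546025}{64} + 423407 = \frac{32644073}{64}$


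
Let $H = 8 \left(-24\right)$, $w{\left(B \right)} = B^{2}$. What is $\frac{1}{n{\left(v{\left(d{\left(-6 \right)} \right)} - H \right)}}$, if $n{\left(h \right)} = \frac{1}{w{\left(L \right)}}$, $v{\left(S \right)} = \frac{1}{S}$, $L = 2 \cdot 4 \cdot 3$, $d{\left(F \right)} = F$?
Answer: $576$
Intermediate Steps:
$L = 24$ ($L = 8 \cdot 3 = 24$)
$H = -192$
$n{\left(h \right)} = \frac{1}{576}$ ($n{\left(h \right)} = \frac{1}{24^{2}} = \frac{1}{576}$)
$\frac{1}{n{\left(v{\left(d{\left(-6 \right)} \right)} - H \right)}} = \frac{1}{\frac{1}{576}} = 576$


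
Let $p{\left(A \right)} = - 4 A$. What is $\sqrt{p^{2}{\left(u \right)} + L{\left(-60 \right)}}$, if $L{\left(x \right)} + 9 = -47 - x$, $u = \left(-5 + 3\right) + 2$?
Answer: $2$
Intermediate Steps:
$u = 0$ ($u = -2 + 2 = 0$)
$L{\left(x \right)} = -56 - x$ ($L{\left(x \right)} = -9 - \left(47 + x\right) = -56 - x$)
$\sqrt{p^{2}{\left(u \right)} + L{\left(-60 \right)}} = \sqrt{\left(\left(-4\right) 0\right)^{2} - -4} = \sqrt{0^{2} + \left(-56 + 60\right)} = \sqrt{0 + 4} = \sqrt{4} = 2$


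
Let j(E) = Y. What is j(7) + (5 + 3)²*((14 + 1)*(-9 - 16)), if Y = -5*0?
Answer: -24000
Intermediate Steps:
Y = 0
j(E) = 0
j(7) + (5 + 3)²*((14 + 1)*(-9 - 16)) = 0 + (5 + 3)²*((14 + 1)*(-9 - 16)) = 0 + 8²*(15*(-25)) = 0 + 64*(-375) = 0 - 24000 = -24000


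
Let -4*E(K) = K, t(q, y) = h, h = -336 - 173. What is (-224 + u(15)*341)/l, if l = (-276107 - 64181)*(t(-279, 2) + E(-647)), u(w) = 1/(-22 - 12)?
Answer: -7957/4017610272 ≈ -1.9805e-6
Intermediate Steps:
h = -509
t(q, y) = -509
E(K) = -K/4
u(w) = -1/34 (u(w) = 1/(-34) = -1/34)
l = 118165008 (l = (-276107 - 64181)*(-509 - 1/4*(-647)) = -340288*(-509 + 647/4) = -340288*(-1389/4) = 118165008)
(-224 + u(15)*341)/l = (-224 - 1/34*341)/118165008 = (-224 - 341/34)*(1/118165008) = -7957/34*1/118165008 = -7957/4017610272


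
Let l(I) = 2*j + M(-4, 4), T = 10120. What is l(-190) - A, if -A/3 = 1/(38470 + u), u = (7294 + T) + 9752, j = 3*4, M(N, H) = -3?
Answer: 1378359/65636 ≈ 21.000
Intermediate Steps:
j = 12
l(I) = 21 (l(I) = 2*12 - 3 = 24 - 3 = 21)
u = 27166 (u = (7294 + 10120) + 9752 = 17414 + 9752 = 27166)
A = -3/65636 (A = -3/(38470 + 27166) = -3/65636 ≈ -4.5707e-5)
l(-190) - A = 21 - 1*(-3/65636) = 21 + 3/65636 = 1378359/65636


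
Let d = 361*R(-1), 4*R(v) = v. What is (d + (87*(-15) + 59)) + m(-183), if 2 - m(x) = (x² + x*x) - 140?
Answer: -272689/4 ≈ -68172.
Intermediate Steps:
R(v) = v/4
m(x) = 142 - 2*x² (m(x) = 2 - ((x² + x*x) - 140) = 2 - ((x² + x²) - 140) = 2 - (2*x² - 140) = 2 - (-140 + 2*x²) = 2 + (140 - 2*x²) = 142 - 2*x²)
d = -361/4 (d = 361*((¼)*(-1)) = 361*(-¼) = -361/4 ≈ -90.250)
(d + (87*(-15) + 59)) + m(-183) = (-361/4 + (87*(-15) + 59)) + (142 - 2*(-183)²) = (-361/4 + (-1305 + 59)) + (142 - 2*33489) = (-361/4 - 1246) + (142 - 66978) = -5345/4 - 66836 = -272689/4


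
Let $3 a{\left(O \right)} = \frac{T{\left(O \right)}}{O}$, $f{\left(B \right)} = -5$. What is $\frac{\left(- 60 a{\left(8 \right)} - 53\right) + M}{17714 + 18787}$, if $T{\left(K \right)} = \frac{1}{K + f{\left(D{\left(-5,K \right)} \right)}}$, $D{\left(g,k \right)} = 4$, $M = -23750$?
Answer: $- \frac{142823}{219006} \approx -0.65214$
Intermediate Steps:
$T{\left(K \right)} = \frac{1}{-5 + K}$ ($T{\left(K \right)} = \frac{1}{K - 5} = \frac{1}{-5 + K}$)
$a{\left(O \right)} = \frac{1}{3 O \left(-5 + O\right)}$ ($a{\left(O \right)} = \frac{\frac{1}{-5 + O} \frac{1}{O}}{3} = \frac{\frac{1}{O} \frac{1}{-5 + O}}{3} = \frac{1}{3 O \left(-5 + O\right)}$)
$\frac{\left(- 60 a{\left(8 \right)} - 53\right) + M}{17714 + 18787} = \frac{\left(- 60 \frac{1}{3 \cdot 8 \left(-5 + 8\right)} - 53\right) - 23750}{17714 + 18787} = \frac{\left(- 60 \cdot \frac{1}{3} \cdot \frac{1}{8} \cdot \frac{1}{3} - 53\right) - 23750}{36501} = \left(\left(- 60 \cdot \frac{1}{3} \cdot \frac{1}{8} \cdot \frac{1}{3} - 53\right) - 23750\right) \frac{1}{36501} = \left(\left(\left(-60\right) \frac{1}{72} - 53\right) - 23750\right) \frac{1}{36501} = \left(\left(- \frac{5}{6} - 53\right) - 23750\right) \frac{1}{36501} = \left(- \frac{323}{6} - 23750\right) \frac{1}{36501} = \left(- \frac{142823}{6}\right) \frac{1}{36501} = - \frac{142823}{219006}$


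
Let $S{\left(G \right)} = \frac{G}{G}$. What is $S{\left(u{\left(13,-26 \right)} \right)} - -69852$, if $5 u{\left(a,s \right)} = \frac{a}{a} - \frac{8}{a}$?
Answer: $69853$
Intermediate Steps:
$u{\left(a,s \right)} = \frac{1}{5} - \frac{8}{5 a}$ ($u{\left(a,s \right)} = \frac{\frac{a}{a} - \frac{8}{a}}{5} = \frac{1 - \frac{8}{a}}{5} = \frac{1}{5} - \frac{8}{5 a}$)
$S{\left(G \right)} = 1$
$S{\left(u{\left(13,-26 \right)} \right)} - -69852 = 1 - -69852 = 1 + 69852 = 69853$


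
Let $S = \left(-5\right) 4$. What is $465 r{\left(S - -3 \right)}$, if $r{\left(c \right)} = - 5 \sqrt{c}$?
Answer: $- 2325 i \sqrt{17} \approx - 9586.2 i$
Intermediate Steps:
$S = -20$
$465 r{\left(S - -3 \right)} = 465 \left(- 5 \sqrt{-20 - -3}\right) = 465 \left(- 5 \sqrt{-20 + 3}\right) = 465 \left(- 5 \sqrt{-17}\right) = 465 \left(- 5 i \sqrt{17}\right) = - 2325 i \sqrt{17}$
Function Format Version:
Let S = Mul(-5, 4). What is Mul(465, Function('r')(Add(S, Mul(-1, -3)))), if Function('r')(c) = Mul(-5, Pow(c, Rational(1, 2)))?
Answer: Mul(-2325, I, Pow(17, Rational(1, 2))) ≈ Mul(-9586.2, I)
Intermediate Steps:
S = -20
Mul(465, Function('r')(Add(S, Mul(-1, -3)))) = Mul(465, Mul(-5, Pow(Add(-20, Mul(-1, -3)), Rational(1, 2)))) = Mul(465, Mul(-5, Pow(Add(-20, 3), Rational(1, 2)))) = Mul(465, Mul(-5, Pow(-17, Rational(1, 2)))) = Mul(465, Mul(-5, Mul(I, Pow(17, Rational(1, 2))))) = Mul(465, Mul(-5, I, Pow(17, Rational(1, 2)))) = Mul(-2325, I, Pow(17, Rational(1, 2)))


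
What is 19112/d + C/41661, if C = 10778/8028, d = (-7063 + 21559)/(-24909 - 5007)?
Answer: -995968232332619/25251315354 ≈ -39442.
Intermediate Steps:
d = -1208/2493 (d = 14496/(-29916) = 14496*(-1/29916) = -1208/2493 ≈ -0.48456)
C = 5389/4014 (C = 10778*(1/8028) = 5389/4014 ≈ 1.3426)
19112/d + C/41661 = 19112/(-1208/2493) + (5389/4014)/41661 = 19112*(-2493/1208) + (5389/4014)*(1/41661) = -5955777/151 + 5389/167227254 = -995968232332619/25251315354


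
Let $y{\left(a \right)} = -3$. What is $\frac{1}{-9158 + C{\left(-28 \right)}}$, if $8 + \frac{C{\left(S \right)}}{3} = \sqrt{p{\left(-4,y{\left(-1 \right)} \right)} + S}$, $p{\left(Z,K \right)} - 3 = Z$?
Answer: $- \frac{9182}{84309385} - \frac{3 i \sqrt{29}}{84309385} \approx -0.00010891 - 1.9162 \cdot 10^{-7} i$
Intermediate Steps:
$p{\left(Z,K \right)} = 3 + Z$
$C{\left(S \right)} = -24 + 3 \sqrt{-1 + S}$ ($C{\left(S \right)} = -24 + 3 \sqrt{\left(3 - 4\right) + S} = -24 + 3 \sqrt{-1 + S}$)
$\frac{1}{-9158 + C{\left(-28 \right)}} = \frac{1}{-9158 - \left(24 - 3 \sqrt{-1 - 28}\right)} = \frac{1}{-9158 - \left(24 - 3 \sqrt{-29}\right)} = \frac{1}{-9158 - \left(24 - 3 i \sqrt{29}\right)} = \frac{1}{-9182 + 3 i \sqrt{29}}$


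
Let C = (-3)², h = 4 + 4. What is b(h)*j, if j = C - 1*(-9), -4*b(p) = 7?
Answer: -63/2 ≈ -31.500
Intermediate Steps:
h = 8
C = 9
b(p) = -7/4 (b(p) = -¼*7 = -7/4)
j = 18 (j = 9 - 1*(-9) = 9 + 9 = 18)
b(h)*j = -7/4*18 = -63/2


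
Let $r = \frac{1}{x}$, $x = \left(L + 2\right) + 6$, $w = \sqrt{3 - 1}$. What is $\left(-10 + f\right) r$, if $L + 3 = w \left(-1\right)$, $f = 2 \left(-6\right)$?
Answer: $- \frac{110}{23} - \frac{22 \sqrt{2}}{23} \approx -6.1353$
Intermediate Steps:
$f = -12$
$w = \sqrt{2} \approx 1.4142$
$L = -3 - \sqrt{2}$ ($L = -3 + \sqrt{2} \left(-1\right) = -3 - \sqrt{2} \approx -4.4142$)
$x = 5 - \sqrt{2}$ ($x = \left(\left(-3 - \sqrt{2}\right) + 2\right) + 6 = \left(-1 - \sqrt{2}\right) + 6 = 5 - \sqrt{2} \approx 3.5858$)
$r = \frac{1}{5 - \sqrt{2}} \approx 0.27888$
$\left(-10 + f\right) r = \left(-10 - 12\right) \left(\frac{5}{23} + \frac{\sqrt{2}}{23}\right) = - 22 \left(\frac{5}{23} + \frac{\sqrt{2}}{23}\right) = - \frac{110}{23} - \frac{22 \sqrt{2}}{23}$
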